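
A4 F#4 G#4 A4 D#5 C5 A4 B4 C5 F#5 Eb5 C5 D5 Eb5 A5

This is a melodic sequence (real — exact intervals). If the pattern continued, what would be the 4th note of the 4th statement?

Gb5

The unit is 5 notes. Position-4 pitches of the 3 shown cells: A4, C5, Eb5.
One more up a 3rd gives Gb5.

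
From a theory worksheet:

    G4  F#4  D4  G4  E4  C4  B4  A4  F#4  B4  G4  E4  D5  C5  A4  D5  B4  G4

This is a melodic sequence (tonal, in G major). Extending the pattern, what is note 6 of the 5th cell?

D5

With 6-note cells, note 6 of each statement runs C4, E4, G4.
Carrying that up a 3rd forward: B4 → D5.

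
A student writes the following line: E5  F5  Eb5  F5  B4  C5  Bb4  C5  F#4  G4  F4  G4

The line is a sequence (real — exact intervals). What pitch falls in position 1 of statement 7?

The unit is 4 notes. Position-1 pitches of the 3 shown cells: E5, B4, F#4.
Carrying that down a 4th forward: C#4 → G#3 → D#3 → A#2.

A#2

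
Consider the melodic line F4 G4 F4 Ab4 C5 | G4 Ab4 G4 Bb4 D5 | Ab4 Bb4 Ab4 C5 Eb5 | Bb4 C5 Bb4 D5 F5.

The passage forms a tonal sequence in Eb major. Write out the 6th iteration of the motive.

Unit = 5 notes; the statements start on F4, G4, Ab4, Bb4, moving up a 2nd each time.
Extending up a 2nd: C5 → D5.
So cell 6 is D5 Eb5 D5 F5 Ab5.

D5 Eb5 D5 F5 Ab5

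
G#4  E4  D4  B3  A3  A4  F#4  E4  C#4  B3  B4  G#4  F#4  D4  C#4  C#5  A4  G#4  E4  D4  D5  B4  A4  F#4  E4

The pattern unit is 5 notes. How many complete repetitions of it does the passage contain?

5

25 notes in groups of 5 gives 25/5 = 5 statements.
Starts: G#4, A4, B4, C#5, D5 — each up a 2nd.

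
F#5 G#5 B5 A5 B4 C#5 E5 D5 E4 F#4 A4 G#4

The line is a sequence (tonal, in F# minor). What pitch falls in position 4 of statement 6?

B2

The unit is 4 notes. Position-4 pitches of the 3 shown cells: A5, D5, G#4.
Extending down a 5th: C#4 → F#3 → B2.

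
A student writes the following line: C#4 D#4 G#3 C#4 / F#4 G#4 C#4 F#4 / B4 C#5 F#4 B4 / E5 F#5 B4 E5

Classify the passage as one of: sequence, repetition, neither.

Each 4-note cell is the previous one transposed up a 4th.

sequence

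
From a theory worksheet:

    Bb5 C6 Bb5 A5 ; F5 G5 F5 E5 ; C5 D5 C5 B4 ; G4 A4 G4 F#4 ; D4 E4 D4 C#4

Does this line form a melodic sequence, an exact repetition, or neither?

Each 4-note cell is the previous one transposed down a 4th.

sequence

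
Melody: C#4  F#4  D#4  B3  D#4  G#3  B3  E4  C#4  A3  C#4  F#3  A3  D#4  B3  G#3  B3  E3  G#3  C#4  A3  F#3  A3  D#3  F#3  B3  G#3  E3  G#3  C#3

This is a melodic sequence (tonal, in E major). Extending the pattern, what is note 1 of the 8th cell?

The unit is 6 notes. Position-1 pitches of the 5 shown cells: C#4, B3, A3, G#3, F#3.
Each moves down a 2nd. Continuing: E3 → D#3 → C#3.

C#3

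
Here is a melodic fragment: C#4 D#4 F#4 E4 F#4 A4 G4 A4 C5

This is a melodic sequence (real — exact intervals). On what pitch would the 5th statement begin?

The 3-note cells begin on C#4, E4, G4 — each up a 3rd from the last.
Extending the heads up a 3rd: Bb4 → Db5.

Db5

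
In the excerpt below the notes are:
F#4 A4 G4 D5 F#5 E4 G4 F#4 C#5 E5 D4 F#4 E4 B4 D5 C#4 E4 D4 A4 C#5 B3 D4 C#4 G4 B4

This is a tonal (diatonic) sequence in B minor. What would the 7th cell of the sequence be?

G3 B3 A3 E4 G4

The 5-note cells begin on F#4, E4, D4, C#4, B3 — each down a 2nd from the last.
Carrying on: A3 → G3.
So cell 7 is G3 B3 A3 E4 G4.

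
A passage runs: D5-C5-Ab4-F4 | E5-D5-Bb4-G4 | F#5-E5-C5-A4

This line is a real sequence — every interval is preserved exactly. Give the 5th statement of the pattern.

Taking 4-note groups, the heads are D5, E5, F#5: the pattern moves up a 2nd.
Continuing the starts: G#5 → A#5.
So cell 5 is A#5 G#5 E5 C#5.

A#5 G#5 E5 C#5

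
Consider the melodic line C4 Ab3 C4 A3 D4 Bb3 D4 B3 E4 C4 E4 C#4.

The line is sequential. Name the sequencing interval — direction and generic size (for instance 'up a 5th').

With a 4-note motive the entries are C4, D4, E4, each up a 2nd from the previous.
C4 to D4 is up a 2nd.

up a 2nd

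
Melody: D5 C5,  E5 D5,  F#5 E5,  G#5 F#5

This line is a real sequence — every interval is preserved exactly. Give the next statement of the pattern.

Taking 2-note groups, the heads are D5, E5, F#5, G#5: the pattern moves up a 2nd.
Statement 5 starts on A#5 and keeps the same exact contour: A#5 G#5.

A#5 G#5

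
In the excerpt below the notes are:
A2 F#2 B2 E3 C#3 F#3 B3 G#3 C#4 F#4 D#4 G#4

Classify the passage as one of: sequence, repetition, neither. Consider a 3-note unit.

sequence

Each 3-note cell is the previous one transposed up a 5th.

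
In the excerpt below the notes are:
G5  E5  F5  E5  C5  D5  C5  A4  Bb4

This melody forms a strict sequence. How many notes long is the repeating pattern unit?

9 notes total. Splitting into 3 groups of 3:
G5 E5 F5 | E5 C5 D5 | C5 A4 Bb4
Every group is a transposition down a 3rd of the one before; no shorter unit works.

3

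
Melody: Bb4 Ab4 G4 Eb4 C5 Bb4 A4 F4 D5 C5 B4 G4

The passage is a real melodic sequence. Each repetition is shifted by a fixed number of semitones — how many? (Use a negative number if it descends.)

2

Unit = 4 notes; the statements start on Bb4, C5, D5, moving up a 2nd each time.
Bb4 to C5 spans +2 semitones.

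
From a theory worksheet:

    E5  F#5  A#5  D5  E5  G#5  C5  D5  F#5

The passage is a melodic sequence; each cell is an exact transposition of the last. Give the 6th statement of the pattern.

Gb4 Ab4 C5

Taking 3-note groups, the heads are E5, D5, C5: the pattern moves down a 2nd.
Carrying on: Bb4 → Ab4 → Gb4.
Statement 6 starts on Gb4 and keeps the same exact contour: Gb4 Ab4 C5.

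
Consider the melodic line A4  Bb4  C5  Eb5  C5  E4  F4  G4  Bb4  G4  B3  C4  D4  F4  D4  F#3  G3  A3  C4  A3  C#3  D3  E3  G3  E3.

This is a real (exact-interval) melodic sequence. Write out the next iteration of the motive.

Unit = 5 notes; the statements start on A4, E4, B3, F#3, C#3, moving down a 4th each time.
So cell 6 is G#2 A2 B2 D3 B2.

G#2 A2 B2 D3 B2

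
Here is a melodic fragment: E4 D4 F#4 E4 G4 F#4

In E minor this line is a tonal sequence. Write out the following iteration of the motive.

A4 G4

Unit = 2 notes; the statements start on E4, F#4, G4, moving up a 2nd each time.
Statement 4 starts on A4 and keeps the same diatonic contour: A4 G4.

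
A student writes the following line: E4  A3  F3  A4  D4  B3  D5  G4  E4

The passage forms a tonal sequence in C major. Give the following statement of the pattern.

Unit = 3 notes; the statements start on E4, A4, D5, moving up a 4th each time.
So cell 4 is G5 C5 A4.

G5 C5 A4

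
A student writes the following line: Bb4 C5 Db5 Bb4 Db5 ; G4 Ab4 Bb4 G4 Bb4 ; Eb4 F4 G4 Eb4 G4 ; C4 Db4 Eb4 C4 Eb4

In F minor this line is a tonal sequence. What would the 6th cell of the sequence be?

Taking 5-note groups, the heads are Bb4, G4, Eb4, C4: the pattern moves down a 3rd.
Extending down a 3rd: Ab3 → F3.
Statement 6 starts on F3 and keeps the same diatonic contour: F3 G3 Ab3 F3 Ab3.

F3 G3 Ab3 F3 Ab3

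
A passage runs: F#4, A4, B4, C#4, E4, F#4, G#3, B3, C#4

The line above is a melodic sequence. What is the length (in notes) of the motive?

3

Try groups of 3 (3 cells in 9 notes):
F#4 A4 B4 | C#4 E4 F#4 | G#3 B3 C#4
Each cell is the previous one down a 4th — so the unit is 3 notes.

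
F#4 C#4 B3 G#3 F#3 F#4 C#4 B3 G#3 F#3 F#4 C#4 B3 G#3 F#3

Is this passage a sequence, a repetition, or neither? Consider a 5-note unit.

Each 5-note cell is identical (F#4 C#4 B3 G#3 F#3), restated at the same pitch.

repetition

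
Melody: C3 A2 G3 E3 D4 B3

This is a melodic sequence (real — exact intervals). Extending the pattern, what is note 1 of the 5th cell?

E5

With 2-note cells, note 1 of each statement runs C3, G3, D4.
Carrying that up a 5th forward: A4 → E5.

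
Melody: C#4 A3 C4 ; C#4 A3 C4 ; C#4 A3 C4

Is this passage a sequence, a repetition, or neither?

Each 3-note cell is identical (C#4 A3 C4), restated at the same pitch.

repetition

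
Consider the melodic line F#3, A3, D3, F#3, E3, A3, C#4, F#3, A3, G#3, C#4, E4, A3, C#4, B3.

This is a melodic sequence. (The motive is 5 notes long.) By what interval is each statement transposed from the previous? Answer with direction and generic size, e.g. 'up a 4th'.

With a 5-note motive the entries are F#3, A3, C#4, each up a 3rd from the previous.
From F#3 to A3: up a 3rd.

up a 3rd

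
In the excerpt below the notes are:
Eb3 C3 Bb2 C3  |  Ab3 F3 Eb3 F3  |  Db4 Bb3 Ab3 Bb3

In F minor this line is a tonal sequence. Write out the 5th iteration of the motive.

Unit = 4 notes; the statements start on Eb3, Ab3, Db4, moving up a 4th each time.
Continuing the starts: G4 → C5.
So cell 5 is C5 Ab4 G4 Ab4.

C5 Ab4 G4 Ab4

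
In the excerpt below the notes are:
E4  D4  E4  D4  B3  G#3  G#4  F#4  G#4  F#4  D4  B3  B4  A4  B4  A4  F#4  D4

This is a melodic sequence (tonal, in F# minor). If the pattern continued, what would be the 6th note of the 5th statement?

Grouping in 6s, the 6th note of each cell is G#3, B3, D4.
Each moves up a 3rd. Continuing: F#4 → A4.

A4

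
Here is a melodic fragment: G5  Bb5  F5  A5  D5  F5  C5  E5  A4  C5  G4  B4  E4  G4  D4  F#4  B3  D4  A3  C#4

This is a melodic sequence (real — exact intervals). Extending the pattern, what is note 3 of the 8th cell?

F#2

Grouping in 4s, the 3rd note of each cell is F5, C5, G4, D4, A3.
Each moves down a 4th. Continuing: E3 → B2 → F#2.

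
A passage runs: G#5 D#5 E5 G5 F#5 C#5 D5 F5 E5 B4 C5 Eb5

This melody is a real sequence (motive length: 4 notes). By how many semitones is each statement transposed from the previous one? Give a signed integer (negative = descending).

The 4-note cells begin on G#5, F#5, E5 — each down a 2nd from the last.
G#5 to F#5 spans -2 semitones.

-2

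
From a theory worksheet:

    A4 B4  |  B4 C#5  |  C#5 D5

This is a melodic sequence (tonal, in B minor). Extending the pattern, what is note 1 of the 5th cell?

The unit is 2 notes. Position-1 pitches of the 3 shown cells: A4, B4, C#5.
Carrying that up a 2nd forward: D5 → E5.

E5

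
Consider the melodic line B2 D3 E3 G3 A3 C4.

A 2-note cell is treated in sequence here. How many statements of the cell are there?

6 notes in groups of 2 gives 6/2 = 3 statements.
Starts: B2, E3, A3 — each up a 4th.

3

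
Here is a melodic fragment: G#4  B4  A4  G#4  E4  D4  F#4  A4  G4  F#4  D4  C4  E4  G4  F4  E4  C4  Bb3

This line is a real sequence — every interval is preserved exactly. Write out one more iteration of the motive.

The 6-note cells begin on G#4, F#4, E4 — each down a 2nd from the last.
Statement 4 starts on D4 and keeps the same exact contour: D4 F4 Eb4 D4 Bb3 Ab3.

D4 F4 Eb4 D4 Bb3 Ab3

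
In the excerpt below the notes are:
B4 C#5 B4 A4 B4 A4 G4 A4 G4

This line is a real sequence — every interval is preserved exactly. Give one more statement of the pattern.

F4 G4 F4

With a 3-note motive the entries are B4, A4, G4, each down a 2nd from the previous.
Statement 4 starts on F4 and keeps the same exact contour: F4 G4 F4.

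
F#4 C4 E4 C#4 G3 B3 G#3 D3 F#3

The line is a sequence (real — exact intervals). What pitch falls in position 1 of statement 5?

A#2

Grouping in 3s, the 1st note of each cell is F#4, C#4, G#3.
Each moves down a 4th. Continuing: D#3 → A#2.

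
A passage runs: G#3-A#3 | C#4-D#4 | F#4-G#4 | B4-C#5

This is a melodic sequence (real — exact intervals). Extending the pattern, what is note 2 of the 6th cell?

B5

With 2-note cells, note 2 of each statement runs A#3, D#4, G#4, C#5.
Carrying that up a 4th forward: F#5 → B5.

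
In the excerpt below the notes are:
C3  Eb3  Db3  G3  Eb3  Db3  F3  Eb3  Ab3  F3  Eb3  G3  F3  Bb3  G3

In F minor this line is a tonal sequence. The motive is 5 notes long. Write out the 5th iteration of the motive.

G3 Bb3 Ab3 Db4 Bb3

The 5-note cells begin on C3, Db3, Eb3 — each up a 2nd from the last.
Continuing the starts: F3 → G3.
From G3 the diatonic shape gives G3 Bb3 Ab3 Db4 Bb3.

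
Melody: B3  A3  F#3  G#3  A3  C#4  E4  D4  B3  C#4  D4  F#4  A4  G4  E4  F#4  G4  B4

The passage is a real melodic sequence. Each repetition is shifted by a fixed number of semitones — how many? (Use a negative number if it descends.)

5

Taking 6-note groups, the heads are B3, E4, A4: the pattern moves up a 4th.
B3→E4 is 64 − 59 = 5 semitones.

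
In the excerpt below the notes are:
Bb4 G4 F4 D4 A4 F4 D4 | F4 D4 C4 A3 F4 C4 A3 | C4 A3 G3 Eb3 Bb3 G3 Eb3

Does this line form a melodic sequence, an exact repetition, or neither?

Note 5 of cell 2 is F4; if this were a sequence it would be Eb4. No unit length gives a consistent transposition pattern.

neither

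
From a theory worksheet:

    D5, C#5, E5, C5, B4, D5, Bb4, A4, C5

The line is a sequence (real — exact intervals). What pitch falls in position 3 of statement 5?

Ab4

The unit is 3 notes. Position-3 pitches of the 3 shown cells: E5, D5, C5.
Each moves down a 2nd. Continuing: Bb4 → Ab4.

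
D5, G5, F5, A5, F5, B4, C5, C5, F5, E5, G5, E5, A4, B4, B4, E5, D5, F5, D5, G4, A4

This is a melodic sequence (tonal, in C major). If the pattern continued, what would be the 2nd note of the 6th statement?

B4

With 7-note cells, note 2 of each statement runs G5, F5, E5.
Each moves down a 2nd. Continuing: D5 → C5 → B4.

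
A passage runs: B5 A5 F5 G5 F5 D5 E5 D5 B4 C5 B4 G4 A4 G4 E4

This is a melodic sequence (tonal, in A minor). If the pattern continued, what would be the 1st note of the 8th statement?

The unit is 3 notes. Position-1 pitches of the 5 shown cells: B5, G5, E5, C5, A4.
Extending down a 3rd: F4 → D4 → B3.

B3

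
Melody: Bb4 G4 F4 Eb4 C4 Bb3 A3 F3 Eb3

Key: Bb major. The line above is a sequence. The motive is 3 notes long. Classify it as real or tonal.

Every note is diatonic to Bb major.
Cell 1 has -3 semitones from note 1 to 2, but cell 3 has -4 — the interval quality changes while the contour stays the same, which is the hallmark of a tonal sequence.

tonal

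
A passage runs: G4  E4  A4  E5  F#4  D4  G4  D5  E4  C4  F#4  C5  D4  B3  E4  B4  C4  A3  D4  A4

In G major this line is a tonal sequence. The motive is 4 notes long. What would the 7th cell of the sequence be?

With a 4-note motive the entries are G4, F#4, E4, D4, C4, each down a 2nd from the previous.
Extending down a 2nd: B3 → A3.
Statement 7 starts on A3 and keeps the same diatonic contour: A3 F#3 B3 F#4.

A3 F#3 B3 F#4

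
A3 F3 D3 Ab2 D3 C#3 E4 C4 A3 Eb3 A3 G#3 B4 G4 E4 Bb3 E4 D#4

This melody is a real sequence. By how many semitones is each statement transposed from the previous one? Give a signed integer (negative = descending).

7

With a 6-note motive the entries are A3, E4, B4, each up a 5th from the previous.
Counting half-steps from A3 to E4: 7.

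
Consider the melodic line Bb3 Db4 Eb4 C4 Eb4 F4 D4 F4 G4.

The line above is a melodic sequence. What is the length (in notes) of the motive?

There are 9 notes; a 3-note unit gives 3 cells:
Bb3 Db4 Eb4 | C4 Eb4 F4 | D4 F4 G4
That's a consistent up a 2nd shift per cell, and no other grouping gives one.

3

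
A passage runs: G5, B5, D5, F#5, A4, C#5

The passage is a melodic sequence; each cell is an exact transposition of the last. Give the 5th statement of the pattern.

B3 D#4

With a 2-note motive the entries are G5, D5, A4, each down a 4th from the previous.
Continuing the starts: E4 → B3.
So cell 5 is B3 D#4.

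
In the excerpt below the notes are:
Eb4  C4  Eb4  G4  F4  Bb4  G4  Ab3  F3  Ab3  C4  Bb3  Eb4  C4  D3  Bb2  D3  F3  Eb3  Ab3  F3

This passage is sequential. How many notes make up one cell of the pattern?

7

21 notes total. Splitting into 3 groups of 7:
Eb4 C4 Eb4 G4 F4 Bb4 G4 | Ab3 F3 Ab3 C4 Bb3 Eb4 C4 | D3 Bb2 D3 F3 Eb3 Ab3 F3
Each cell is the previous one down a 5th — so the unit is 7 notes.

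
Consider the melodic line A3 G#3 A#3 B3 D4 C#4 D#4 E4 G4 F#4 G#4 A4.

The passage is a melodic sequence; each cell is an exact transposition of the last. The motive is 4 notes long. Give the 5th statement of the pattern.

F5 E5 F#5 G5

With a 4-note motive the entries are A3, D4, G4, each up a 4th from the previous.
Extending up a 4th: C5 → F5.
From F5 the exact shape gives F5 E5 F#5 G5.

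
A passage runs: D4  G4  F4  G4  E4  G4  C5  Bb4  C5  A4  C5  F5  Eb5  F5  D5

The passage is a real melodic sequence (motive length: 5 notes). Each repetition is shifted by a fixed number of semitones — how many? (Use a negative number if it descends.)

With a 5-note motive the entries are D4, G4, C5, each up a 4th from the previous.
Counting half-steps from D4 to G4: 5.

5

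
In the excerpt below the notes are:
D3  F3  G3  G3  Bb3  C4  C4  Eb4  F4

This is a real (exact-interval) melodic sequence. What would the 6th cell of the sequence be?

Eb5 Gb5 Ab5

The 3-note cells begin on D3, G3, C4 — each up a 4th from the last.
Continuing the starts: F4 → Bb4 → Eb5.
Statement 6 starts on Eb5 and keeps the same exact contour: Eb5 Gb5 Ab5.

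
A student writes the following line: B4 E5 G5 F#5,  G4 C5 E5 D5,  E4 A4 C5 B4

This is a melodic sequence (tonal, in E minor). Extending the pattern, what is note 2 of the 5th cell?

D4

Grouping in 4s, the 2nd note of each cell is E5, C5, A4.
Extending down a 3rd: F#4 → D4.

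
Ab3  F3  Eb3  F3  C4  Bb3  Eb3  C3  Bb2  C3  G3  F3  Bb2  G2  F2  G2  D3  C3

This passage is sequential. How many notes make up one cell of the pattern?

Try groups of 6 (3 cells in 18 notes):
Ab3 F3 Eb3 F3 C4 Bb3 | Eb3 C3 Bb2 C3 G3 F3 | Bb2 G2 F2 G2 D3 C3
That's a consistent down a 4th shift per cell, and no other grouping gives one.

6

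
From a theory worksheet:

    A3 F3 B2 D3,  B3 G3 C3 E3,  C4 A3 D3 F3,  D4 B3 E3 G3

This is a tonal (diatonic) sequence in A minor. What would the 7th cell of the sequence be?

G4 E4 A3 C4

Taking 4-note groups, the heads are A3, B3, C4, D4: the pattern moves up a 2nd.
Extending up a 2nd: E4 → F4 → G4.
From G4 the diatonic shape gives G4 E4 A3 C4.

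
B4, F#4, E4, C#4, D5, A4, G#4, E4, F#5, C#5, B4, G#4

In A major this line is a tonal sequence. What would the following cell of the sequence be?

A5 E5 D5 B4

The 4-note cells begin on B4, D5, F#5 — each up a 3rd from the last.
So cell 4 is A5 E5 D5 B4.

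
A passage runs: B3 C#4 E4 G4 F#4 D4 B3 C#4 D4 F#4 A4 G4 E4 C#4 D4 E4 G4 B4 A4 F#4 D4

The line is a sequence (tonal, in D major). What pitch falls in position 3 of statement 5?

B4

With 7-note cells, note 3 of each statement runs E4, F#4, G4.
Each moves up a 2nd. Continuing: A4 → B4.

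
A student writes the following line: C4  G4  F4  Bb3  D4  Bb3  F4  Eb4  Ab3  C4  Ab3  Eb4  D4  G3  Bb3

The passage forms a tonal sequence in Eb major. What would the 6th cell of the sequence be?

Taking 5-note groups, the heads are C4, Bb3, Ab3: the pattern moves down a 2nd.
Extending down a 2nd: G3 → F3 → Eb3.
From Eb3 the diatonic shape gives Eb3 Bb3 Ab3 D3 F3.

Eb3 Bb3 Ab3 D3 F3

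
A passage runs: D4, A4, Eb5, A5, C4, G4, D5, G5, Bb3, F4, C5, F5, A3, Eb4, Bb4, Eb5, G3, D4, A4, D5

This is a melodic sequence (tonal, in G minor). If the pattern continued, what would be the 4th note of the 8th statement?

A4

Grouping in 4s, the 4th note of each cell is A5, G5, F5, Eb5, D5.
Extending down a 2nd: C5 → Bb4 → A4.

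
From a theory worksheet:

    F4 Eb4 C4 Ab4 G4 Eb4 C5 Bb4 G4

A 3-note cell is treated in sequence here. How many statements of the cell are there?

9 notes in groups of 3 gives 9/3 = 3 statements.
Starts: F4, Ab4, C5 — each up a 3rd.

3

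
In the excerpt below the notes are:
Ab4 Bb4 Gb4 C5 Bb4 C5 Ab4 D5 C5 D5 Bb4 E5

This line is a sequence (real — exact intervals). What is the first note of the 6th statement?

F#5

Taking 4-note groups, the heads are Ab4, Bb4, C5: the pattern moves up a 2nd.
Extending the heads up a 2nd: D5 → E5 → F#5.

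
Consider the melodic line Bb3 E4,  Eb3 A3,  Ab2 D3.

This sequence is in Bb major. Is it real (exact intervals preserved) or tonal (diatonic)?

real

Each cell has the same semitone pattern (6,) — intervals are preserved exactly.
And E4 lies outside Bb major, so the sequence is real rather than tonal.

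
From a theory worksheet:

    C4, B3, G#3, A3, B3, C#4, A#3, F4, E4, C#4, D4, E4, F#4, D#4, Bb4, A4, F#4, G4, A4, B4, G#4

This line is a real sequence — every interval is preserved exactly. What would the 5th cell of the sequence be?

With a 7-note motive the entries are C4, F4, Bb4, each up a 4th from the previous.
Carrying on: Eb5 → Ab5.
From Ab5 the exact shape gives Ab5 G5 E5 F5 G5 A5 F#5.

Ab5 G5 E5 F5 G5 A5 F#5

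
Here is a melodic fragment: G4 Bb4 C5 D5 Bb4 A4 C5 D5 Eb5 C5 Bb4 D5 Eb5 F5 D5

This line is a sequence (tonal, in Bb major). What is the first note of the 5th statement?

With a 5-note motive the entries are G4, A4, Bb4, each up a 2nd from the previous.
Continuing: C5 → D5. Statement 5 starts on D5.

D5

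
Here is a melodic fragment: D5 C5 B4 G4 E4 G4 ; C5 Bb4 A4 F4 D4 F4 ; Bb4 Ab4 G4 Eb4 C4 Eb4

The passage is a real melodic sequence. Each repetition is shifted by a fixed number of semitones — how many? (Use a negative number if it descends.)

-2

Unit = 6 notes; the statements start on D5, C5, Bb4, moving down a 2nd each time.
D5 to C5 spans -2 semitones.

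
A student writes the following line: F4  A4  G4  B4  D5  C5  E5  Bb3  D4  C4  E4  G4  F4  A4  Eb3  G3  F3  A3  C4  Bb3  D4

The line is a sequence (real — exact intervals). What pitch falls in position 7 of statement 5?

C3

With 7-note cells, note 7 of each statement runs E5, A4, D4.
Carrying that down a 5th forward: G3 → C3.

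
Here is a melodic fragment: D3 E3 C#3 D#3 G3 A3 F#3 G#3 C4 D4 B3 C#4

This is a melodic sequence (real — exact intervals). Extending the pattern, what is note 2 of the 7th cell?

The unit is 4 notes. Position-2 pitches of the 3 shown cells: E3, A3, D4.
Carrying that up a 4th forward: G4 → C5 → F5 → Bb5.

Bb5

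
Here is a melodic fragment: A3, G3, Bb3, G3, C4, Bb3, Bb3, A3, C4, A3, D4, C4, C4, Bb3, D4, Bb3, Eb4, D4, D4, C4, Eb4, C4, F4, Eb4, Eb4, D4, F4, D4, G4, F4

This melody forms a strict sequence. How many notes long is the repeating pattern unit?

6

Try groups of 6 (5 cells in 30 notes):
A3 G3 Bb3 G3 C4 Bb3 | Bb3 A3 C4 A3 D4 C4 | C4 Bb3 D4 Bb3 Eb4 D4 | D4 C4 Eb4 C4 F4 Eb4 | Eb4 D4 F4 D4 G4 F4
Each cell is the previous one up a 2nd — so the unit is 6 notes.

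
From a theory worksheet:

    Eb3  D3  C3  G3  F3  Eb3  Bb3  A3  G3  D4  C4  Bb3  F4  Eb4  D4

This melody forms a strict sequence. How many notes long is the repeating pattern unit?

3

There are 15 notes; a 3-note unit gives 5 cells:
Eb3 D3 C3 | G3 F3 Eb3 | Bb3 A3 G3 | D4 C4 Bb3 | F4 Eb4 D4
Every group is a transposition up a 3rd of the one before; no shorter unit works.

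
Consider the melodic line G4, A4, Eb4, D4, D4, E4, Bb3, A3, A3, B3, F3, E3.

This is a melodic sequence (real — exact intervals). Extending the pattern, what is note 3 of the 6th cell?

Grouping in 4s, the 3rd note of each cell is Eb4, Bb3, F3.
Carrying that down a 4th forward: C3 → G2 → D2.

D2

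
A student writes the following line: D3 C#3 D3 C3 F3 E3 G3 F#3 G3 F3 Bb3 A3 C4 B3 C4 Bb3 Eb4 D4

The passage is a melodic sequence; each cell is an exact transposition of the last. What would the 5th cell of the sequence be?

Taking 6-note groups, the heads are D3, G3, C4: the pattern moves up a 4th.
Extending up a 4th: F4 → Bb4.
Statement 5 starts on Bb4 and keeps the same exact contour: Bb4 A4 Bb4 Ab4 Db5 C5.

Bb4 A4 Bb4 Ab4 Db5 C5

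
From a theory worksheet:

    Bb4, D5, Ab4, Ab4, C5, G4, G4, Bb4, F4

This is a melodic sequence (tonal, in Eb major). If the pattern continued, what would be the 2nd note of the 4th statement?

Grouping in 3s, the 2nd note of each cell is D5, C5, Bb4.
From Bb4, down a 2nd gives Ab4.

Ab4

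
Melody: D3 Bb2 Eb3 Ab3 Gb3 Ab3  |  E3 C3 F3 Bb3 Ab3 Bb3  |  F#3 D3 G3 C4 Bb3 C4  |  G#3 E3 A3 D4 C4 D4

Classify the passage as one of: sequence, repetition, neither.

sequence

Each 6-note cell is the previous one transposed up a 2nd.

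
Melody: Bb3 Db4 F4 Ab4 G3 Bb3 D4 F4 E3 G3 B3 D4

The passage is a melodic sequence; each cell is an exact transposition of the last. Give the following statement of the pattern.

C#3 E3 G#3 B3

With a 4-note motive the entries are Bb3, G3, E3, each down a 3rd from the previous.
So cell 4 is C#3 E3 G#3 B3.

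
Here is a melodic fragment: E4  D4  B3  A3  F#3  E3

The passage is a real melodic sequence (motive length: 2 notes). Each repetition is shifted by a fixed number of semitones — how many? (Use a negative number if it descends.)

-5

The 2-note cells begin on E4, B3, F#3 — each down a 4th from the last.
Counting half-steps from E4 to B3: -5.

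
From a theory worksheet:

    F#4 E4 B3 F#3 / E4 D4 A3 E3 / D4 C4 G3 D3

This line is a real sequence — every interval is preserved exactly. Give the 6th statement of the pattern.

Unit = 4 notes; the statements start on F#4, E4, D4, moving down a 2nd each time.
Extending down a 2nd: C4 → Bb3 → Ab3.
From Ab3 the exact shape gives Ab3 Gb3 Db3 Ab2.

Ab3 Gb3 Db3 Ab2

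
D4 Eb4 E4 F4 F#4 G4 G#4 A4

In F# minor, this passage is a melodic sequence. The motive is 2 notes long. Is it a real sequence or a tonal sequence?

real

Each cell has the same semitone pattern (1,) — intervals are preserved exactly.
And Eb4 lies outside F# minor, so the sequence is real rather than tonal.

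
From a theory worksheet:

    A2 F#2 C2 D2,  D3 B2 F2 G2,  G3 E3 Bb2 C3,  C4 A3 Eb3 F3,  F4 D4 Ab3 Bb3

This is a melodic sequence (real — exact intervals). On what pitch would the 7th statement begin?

With a 4-note motive the entries are A2, D3, G3, C4, F4, each up a 4th from the previous.
Continuing: Bb4 → Eb5. Statement 7 starts on Eb5.

Eb5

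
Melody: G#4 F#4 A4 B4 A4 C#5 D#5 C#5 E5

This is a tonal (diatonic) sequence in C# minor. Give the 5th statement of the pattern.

A5 G#5 B5

Taking 3-note groups, the heads are G#4, B4, D#5: the pattern moves up a 3rd.
Continuing the starts: F#5 → A5.
So cell 5 is A5 G#5 B5.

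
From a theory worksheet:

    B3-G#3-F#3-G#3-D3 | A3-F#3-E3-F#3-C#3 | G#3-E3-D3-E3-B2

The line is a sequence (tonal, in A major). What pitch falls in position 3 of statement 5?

With 5-note cells, note 3 of each statement runs F#3, E3, D3.
Each moves down a 2nd. Continuing: C#3 → B2.

B2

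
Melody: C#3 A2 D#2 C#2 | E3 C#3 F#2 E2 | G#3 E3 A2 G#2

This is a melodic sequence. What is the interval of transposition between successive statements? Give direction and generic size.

up a 3rd

Taking 4-note groups, the heads are C#3, E3, G#3: the pattern moves up a 3rd.
C#3 to E3 is up a 3rd.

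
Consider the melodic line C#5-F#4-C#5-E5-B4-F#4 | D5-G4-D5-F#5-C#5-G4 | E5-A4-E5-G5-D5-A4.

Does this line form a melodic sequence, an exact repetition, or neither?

Each 6-note cell is the previous one transposed up a 2nd.

sequence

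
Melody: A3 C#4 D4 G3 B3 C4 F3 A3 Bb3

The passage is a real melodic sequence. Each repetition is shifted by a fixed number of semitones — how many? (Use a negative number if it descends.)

Unit = 3 notes; the statements start on A3, G3, F3, moving down a 2nd each time.
A3 to G3 spans -2 semitones.

-2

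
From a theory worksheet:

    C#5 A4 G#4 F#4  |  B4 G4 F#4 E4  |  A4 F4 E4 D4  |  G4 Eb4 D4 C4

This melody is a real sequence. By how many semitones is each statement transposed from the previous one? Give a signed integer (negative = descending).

-2

The 4-note cells begin on C#5, B4, A4, G4 — each down a 2nd from the last.
C#5→B4 is 71 − 73 = -2 semitones.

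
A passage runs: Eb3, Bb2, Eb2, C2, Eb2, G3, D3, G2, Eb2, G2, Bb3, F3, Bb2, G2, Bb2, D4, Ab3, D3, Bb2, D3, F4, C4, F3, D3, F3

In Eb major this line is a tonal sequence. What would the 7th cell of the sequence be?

The 5-note cells begin on Eb3, G3, Bb3, D4, F4 — each up a 3rd from the last.
Extending up a 3rd: Ab4 → C5.
Statement 7 starts on C5 and keeps the same diatonic contour: C5 G4 C4 Ab3 C4.

C5 G4 C4 Ab3 C4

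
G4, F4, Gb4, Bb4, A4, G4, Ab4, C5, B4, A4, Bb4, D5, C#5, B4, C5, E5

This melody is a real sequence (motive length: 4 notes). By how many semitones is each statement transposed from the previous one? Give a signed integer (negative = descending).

Taking 4-note groups, the heads are G4, A4, B4, C#5: the pattern moves up a 2nd.
G4 to A4 spans +2 semitones.

2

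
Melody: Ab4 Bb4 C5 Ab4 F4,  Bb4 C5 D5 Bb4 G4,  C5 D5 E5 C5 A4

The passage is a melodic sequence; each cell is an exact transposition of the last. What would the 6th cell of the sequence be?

F#5 G#5 A#5 F#5 D#5

With a 5-note motive the entries are Ab4, Bb4, C5, each up a 2nd from the previous.
Extending up a 2nd: D5 → E5 → F#5.
Statement 6 starts on F#5 and keeps the same exact contour: F#5 G#5 A#5 F#5 D#5.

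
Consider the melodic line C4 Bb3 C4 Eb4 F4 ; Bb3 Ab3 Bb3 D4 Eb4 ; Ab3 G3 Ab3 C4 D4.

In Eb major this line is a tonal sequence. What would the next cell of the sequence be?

Taking 5-note groups, the heads are C4, Bb3, Ab3: the pattern moves down a 2nd.
So cell 4 is G3 F3 G3 Bb3 C4.

G3 F3 G3 Bb3 C4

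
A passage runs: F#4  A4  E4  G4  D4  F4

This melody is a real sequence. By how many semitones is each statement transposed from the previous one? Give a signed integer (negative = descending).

Taking 2-note groups, the heads are F#4, E4, D4: the pattern moves down a 2nd.
F#4→E4 is 64 − 66 = -2 semitones.

-2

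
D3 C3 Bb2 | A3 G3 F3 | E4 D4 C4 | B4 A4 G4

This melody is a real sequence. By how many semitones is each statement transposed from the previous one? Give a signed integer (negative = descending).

Taking 3-note groups, the heads are D3, A3, E4, B4: the pattern moves up a 5th.
Counting half-steps from D3 to A3: 7.

7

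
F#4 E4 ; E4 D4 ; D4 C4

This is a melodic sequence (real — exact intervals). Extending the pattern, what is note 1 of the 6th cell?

Ab3

Grouping in 2s, the 1st note of each cell is F#4, E4, D4.
Carrying that down a 2nd forward: C4 → Bb3 → Ab3.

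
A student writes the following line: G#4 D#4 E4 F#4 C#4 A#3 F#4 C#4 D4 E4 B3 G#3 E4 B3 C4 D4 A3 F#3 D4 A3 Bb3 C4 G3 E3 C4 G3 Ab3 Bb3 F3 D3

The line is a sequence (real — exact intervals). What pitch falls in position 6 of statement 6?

With 6-note cells, note 6 of each statement runs A#3, G#3, F#3, E3, D3.
One more down a 2nd gives C3.

C3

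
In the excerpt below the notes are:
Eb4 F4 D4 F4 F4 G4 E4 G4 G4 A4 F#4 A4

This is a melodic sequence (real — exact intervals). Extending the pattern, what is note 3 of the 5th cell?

A#4

Grouping in 4s, the 3rd note of each cell is D4, E4, F#4.
Each moves up a 2nd. Continuing: G#4 → A#4.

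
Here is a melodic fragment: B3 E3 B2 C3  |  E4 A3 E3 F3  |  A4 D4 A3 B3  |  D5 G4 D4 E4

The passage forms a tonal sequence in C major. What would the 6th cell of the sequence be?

C6 F5 C5 D5

With a 4-note motive the entries are B3, E4, A4, D5, each up a 4th from the previous.
Continuing the starts: G5 → C6.
From C6 the diatonic shape gives C6 F5 C5 D5.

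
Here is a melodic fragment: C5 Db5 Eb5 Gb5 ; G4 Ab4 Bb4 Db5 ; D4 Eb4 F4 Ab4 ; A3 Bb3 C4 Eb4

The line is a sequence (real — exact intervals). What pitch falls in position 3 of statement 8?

Grouping in 4s, the 3rd note of each cell is Eb5, Bb4, F4, C4.
Extending down a 4th: G3 → D3 → A2 → E2.

E2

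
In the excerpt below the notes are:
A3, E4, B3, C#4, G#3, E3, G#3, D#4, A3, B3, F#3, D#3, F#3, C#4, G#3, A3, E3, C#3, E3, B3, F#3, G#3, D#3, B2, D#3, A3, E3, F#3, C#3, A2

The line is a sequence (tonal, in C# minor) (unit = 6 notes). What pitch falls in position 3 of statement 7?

Grouping in 6s, the 3rd note of each cell is B3, A3, G#3, F#3, E3.
Each moves down a 2nd. Continuing: D#3 → C#3.

C#3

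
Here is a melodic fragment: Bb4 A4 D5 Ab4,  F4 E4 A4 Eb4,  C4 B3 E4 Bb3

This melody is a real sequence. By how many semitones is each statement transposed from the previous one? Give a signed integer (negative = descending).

The 4-note cells begin on Bb4, F4, C4 — each down a 4th from the last.
Bb4→F4 is 65 − 70 = -5 semitones.

-5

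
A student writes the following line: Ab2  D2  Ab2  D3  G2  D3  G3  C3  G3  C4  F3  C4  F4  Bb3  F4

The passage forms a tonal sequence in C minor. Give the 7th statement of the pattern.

The 3-note cells begin on Ab2, D3, G3, C4, F4 — each up a 4th from the last.
Continuing the starts: Bb4 → Eb5.
Statement 7 starts on Eb5 and keeps the same diatonic contour: Eb5 Ab4 Eb5.

Eb5 Ab4 Eb5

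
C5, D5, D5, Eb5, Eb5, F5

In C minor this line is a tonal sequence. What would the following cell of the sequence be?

Taking 2-note groups, the heads are C5, D5, Eb5: the pattern moves up a 2nd.
So cell 4 is F5 G5.

F5 G5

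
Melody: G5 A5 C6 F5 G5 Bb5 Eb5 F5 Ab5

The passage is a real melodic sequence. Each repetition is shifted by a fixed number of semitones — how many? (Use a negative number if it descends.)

The 3-note cells begin on G5, F5, Eb5 — each down a 2nd from the last.
Counting half-steps from G5 to F5: -2.

-2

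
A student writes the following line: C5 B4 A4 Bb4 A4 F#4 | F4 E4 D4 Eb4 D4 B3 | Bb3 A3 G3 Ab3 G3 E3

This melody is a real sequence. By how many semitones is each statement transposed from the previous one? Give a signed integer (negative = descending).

With a 6-note motive the entries are C5, F4, Bb3, each down a 5th from the previous.
C5→F4 is 65 − 72 = -7 semitones.

-7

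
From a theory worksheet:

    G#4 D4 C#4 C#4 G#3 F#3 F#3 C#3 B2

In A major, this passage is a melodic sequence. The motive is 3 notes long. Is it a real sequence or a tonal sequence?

tonal

Every note is diatonic to A major.
Cell 1 has -6 semitones from note 1 to 2, but cell 2 has -5 — the interval quality changes while the contour stays the same, which is the hallmark of a tonal sequence.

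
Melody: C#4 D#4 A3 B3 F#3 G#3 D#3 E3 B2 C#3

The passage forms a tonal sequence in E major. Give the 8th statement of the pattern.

The 2-note cells begin on C#4, A3, F#3, D#3, B2 — each down a 3rd from the last.
Continuing the starts: G#2 → E2 → C#2.
From C#2 the diatonic shape gives C#2 D#2.

C#2 D#2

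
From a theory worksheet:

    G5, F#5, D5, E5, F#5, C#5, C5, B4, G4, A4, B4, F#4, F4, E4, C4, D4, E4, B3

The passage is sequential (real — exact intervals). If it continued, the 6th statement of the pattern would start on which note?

Taking 6-note groups, the heads are G5, C5, F4: the pattern moves down a 5th.
Continuing: Bb3 → Eb3 → Ab2. Statement 6 starts on Ab2.

Ab2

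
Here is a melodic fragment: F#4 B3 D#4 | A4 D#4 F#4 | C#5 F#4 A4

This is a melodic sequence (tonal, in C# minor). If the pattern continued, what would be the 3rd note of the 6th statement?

G#5

With 3-note cells, note 3 of each statement runs D#4, F#4, A4.
Extending up a 3rd: C#5 → E5 → G#5.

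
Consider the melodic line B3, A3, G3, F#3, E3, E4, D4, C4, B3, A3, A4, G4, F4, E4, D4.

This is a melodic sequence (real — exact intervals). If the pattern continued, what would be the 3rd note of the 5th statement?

The unit is 5 notes. Position-3 pitches of the 3 shown cells: G3, C4, F4.
Carrying that up a 4th forward: Bb4 → Eb5.

Eb5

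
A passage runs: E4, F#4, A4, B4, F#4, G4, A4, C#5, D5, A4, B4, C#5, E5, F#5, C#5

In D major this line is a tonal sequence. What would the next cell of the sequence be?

D5 E5 G5 A5 E5

Taking 5-note groups, the heads are E4, G4, B4: the pattern moves up a 3rd.
So cell 4 is D5 E5 G5 A5 E5.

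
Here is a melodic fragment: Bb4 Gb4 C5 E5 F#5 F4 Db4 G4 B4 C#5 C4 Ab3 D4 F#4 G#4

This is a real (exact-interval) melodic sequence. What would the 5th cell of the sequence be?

D3 Bb2 E3 G#3 A#3

The 5-note cells begin on Bb4, F4, C4 — each down a 4th from the last.
Extending down a 4th: G3 → D3.
So cell 5 is D3 Bb2 E3 G#3 A#3.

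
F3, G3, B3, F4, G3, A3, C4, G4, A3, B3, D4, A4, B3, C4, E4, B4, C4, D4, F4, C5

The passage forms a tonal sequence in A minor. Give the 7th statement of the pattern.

Unit = 4 notes; the statements start on F3, G3, A3, B3, C4, moving up a 2nd each time.
Continuing the starts: D4 → E4.
So cell 7 is E4 F4 A4 E5.

E4 F4 A4 E5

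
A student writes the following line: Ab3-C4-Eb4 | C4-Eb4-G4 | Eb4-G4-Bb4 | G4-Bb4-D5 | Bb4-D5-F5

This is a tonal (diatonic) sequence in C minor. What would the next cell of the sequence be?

Unit = 3 notes; the statements start on Ab3, C4, Eb4, G4, Bb4, moving up a 3rd each time.
So cell 6 is D5 F5 Ab5.

D5 F5 Ab5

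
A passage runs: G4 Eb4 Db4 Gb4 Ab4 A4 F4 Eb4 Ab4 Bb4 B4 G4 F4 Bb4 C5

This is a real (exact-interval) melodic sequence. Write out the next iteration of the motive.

With a 5-note motive the entries are G4, A4, B4, each up a 2nd from the previous.
From C#5 the exact shape gives C#5 A4 G4 C5 D5.

C#5 A4 G4 C5 D5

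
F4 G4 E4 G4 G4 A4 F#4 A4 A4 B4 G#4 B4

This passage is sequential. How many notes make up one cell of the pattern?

There are 12 notes; a 4-note unit gives 3 cells:
F4 G4 E4 G4 | G4 A4 F#4 A4 | A4 B4 G#4 B4
Every group is a transposition up a 2nd of the one before; no shorter unit works.

4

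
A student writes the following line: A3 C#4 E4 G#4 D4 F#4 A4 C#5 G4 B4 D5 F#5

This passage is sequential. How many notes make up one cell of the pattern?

4

Try groups of 4 (3 cells in 12 notes):
A3 C#4 E4 G#4 | D4 F#4 A4 C#5 | G4 B4 D5 F#5
Each cell is the previous one up a 4th — so the unit is 4 notes.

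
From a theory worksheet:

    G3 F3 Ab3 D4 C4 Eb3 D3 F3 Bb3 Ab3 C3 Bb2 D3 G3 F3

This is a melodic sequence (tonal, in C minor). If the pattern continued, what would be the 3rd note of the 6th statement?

With 5-note cells, note 3 of each statement runs Ab3, F3, D3.
Extending down a 3rd: Bb2 → G2 → Eb2.

Eb2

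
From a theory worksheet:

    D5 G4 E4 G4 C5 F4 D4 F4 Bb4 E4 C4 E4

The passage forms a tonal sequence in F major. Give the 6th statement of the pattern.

F4 Bb3 G3 Bb3

Taking 4-note groups, the heads are D5, C5, Bb4: the pattern moves down a 2nd.
Extending down a 2nd: A4 → G4 → F4.
From F4 the diatonic shape gives F4 Bb3 G3 Bb3.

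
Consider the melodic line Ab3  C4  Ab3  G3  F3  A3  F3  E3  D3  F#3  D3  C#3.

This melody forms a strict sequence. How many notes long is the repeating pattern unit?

4

Try groups of 4 (3 cells in 12 notes):
Ab3 C4 Ab3 G3 | F3 A3 F3 E3 | D3 F#3 D3 C#3
That's a consistent down a 3rd shift per cell, and no other grouping gives one.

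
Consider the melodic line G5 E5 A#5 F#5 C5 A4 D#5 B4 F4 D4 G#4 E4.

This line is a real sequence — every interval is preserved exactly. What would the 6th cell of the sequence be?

The 4-note cells begin on G5, C5, F4 — each down a 5th from the last.
Carrying on: Bb3 → Eb3 → Ab2.
From Ab2 the exact shape gives Ab2 F2 B2 G2.

Ab2 F2 B2 G2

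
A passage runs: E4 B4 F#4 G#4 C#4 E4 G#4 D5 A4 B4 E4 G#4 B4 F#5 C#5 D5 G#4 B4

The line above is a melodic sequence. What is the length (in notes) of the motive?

6

There are 18 notes; a 6-note unit gives 3 cells:
E4 B4 F#4 G#4 C#4 E4 | G#4 D5 A4 B4 E4 G#4 | B4 F#5 C#5 D5 G#4 B4
That's a consistent up a 3rd shift per cell, and no other grouping gives one.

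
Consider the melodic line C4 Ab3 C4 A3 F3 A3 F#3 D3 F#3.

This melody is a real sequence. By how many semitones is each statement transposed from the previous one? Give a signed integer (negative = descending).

Taking 3-note groups, the heads are C4, A3, F#3: the pattern moves down a 3rd.
Counting half-steps from C4 to A3: -3.

-3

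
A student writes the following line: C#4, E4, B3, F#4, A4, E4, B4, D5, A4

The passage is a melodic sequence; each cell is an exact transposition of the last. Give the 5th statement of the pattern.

Taking 3-note groups, the heads are C#4, F#4, B4: the pattern moves up a 4th.
Extending up a 4th: E5 → A5.
From A5 the exact shape gives A5 C6 G5.

A5 C6 G5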